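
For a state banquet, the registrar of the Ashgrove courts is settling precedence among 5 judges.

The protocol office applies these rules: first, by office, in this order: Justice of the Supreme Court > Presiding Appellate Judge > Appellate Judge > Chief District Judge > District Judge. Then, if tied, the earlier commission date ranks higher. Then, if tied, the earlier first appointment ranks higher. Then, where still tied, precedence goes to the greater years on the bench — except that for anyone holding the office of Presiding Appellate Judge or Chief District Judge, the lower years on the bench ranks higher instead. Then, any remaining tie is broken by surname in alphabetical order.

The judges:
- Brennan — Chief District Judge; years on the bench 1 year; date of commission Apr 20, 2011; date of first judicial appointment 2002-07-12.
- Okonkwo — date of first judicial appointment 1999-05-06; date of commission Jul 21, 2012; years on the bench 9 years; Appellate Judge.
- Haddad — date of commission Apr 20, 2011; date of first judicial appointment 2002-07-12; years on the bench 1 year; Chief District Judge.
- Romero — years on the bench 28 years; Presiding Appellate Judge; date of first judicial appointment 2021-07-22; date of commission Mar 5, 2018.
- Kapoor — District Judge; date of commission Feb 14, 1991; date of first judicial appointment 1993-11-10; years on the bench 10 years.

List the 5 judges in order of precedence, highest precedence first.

Romero, Okonkwo, Brennan, Haddad, Kapoor

By office: Romero (Presiding Appellate Judge); then Okonkwo (Appellate Judge); then Brennan and Haddad (Chief District Judge); then Kapoor (District Judge).
Brennan and Haddad both have date of commission Apr 20, 2011, so the next rule applies.
Brennan and Haddad both have date of first judicial appointment 2002-07-12, so the next rule applies.
Brennan and Haddad both have years on the bench 1 year, so the next rule applies.
Among Brennan and Haddad, alphabetically by surname: Brennan before Haddad.
Full order: Romero, Okonkwo, Brennan, Haddad, Kapoor.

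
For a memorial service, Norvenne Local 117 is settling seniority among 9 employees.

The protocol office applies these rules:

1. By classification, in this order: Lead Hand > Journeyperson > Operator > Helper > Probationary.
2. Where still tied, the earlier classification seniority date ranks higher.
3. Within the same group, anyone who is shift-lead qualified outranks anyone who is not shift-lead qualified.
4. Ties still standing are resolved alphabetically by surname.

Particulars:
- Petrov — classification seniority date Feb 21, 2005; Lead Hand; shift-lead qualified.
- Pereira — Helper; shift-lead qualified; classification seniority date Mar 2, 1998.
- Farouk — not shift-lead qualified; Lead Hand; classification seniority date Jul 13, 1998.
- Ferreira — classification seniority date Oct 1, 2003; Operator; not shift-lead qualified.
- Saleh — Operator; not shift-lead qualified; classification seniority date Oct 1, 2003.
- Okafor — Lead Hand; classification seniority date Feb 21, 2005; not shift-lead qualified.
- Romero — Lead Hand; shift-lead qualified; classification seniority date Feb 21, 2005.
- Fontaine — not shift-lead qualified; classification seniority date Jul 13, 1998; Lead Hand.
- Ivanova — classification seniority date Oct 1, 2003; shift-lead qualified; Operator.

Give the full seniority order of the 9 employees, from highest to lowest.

Farouk, Fontaine, Petrov, Romero, Okafor, Ivanova, Ferreira, Saleh, Pereira

By classification: Farouk, Fontaine, Petrov, Romero and Okafor (Lead Hand); then Ivanova, Ferreira and Saleh (Operator); then Pereira (Helper).
Among Farouk, Fontaine, Petrov, Romero and Okafor, by classification seniority date (earlier first): Farouk and Fontaine (Jul 13, 1998) before Petrov, Romero and Okafor (Feb 21, 2005).
Farouk and Fontaine are each not shift-lead qualified, so the next rule applies.
Among Farouk and Fontaine, alphabetically by surname: Farouk before Fontaine.
Among Petrov, Romero and Okafor, shift-lead qualified before not shift-lead qualified: Petrov and Romero (shift-lead qualified) before Okafor (not shift-lead qualified).
Among Petrov and Romero, alphabetically by surname: Petrov before Romero.
Ivanova, Ferreira and Saleh all have classification seniority date Oct 1, 2003, so the next rule applies.
Among Ivanova, Ferreira and Saleh, shift-lead qualified before not shift-lead qualified: Ivanova (shift-lead qualified) before Ferreira and Saleh (not shift-lead qualified).
Among Ferreira and Saleh, alphabetically by surname: Ferreira before Saleh.
Full order: Farouk, Fontaine, Petrov, Romero, Okafor, Ivanova, Ferreira, Saleh, Pereira.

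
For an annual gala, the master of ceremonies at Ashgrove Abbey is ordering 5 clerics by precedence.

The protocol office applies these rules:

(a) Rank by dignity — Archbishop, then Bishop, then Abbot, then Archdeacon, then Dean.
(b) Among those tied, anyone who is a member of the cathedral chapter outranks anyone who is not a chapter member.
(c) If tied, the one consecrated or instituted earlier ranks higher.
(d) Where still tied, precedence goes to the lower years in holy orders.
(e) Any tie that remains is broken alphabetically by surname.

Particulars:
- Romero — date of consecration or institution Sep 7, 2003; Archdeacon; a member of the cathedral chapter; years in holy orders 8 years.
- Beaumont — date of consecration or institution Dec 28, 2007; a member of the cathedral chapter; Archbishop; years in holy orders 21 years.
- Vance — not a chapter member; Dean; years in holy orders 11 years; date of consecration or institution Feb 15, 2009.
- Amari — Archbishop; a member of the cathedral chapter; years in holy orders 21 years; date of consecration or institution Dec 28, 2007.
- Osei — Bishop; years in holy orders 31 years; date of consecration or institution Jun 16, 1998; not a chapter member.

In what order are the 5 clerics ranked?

Amari, Beaumont, Osei, Romero, Vance

By dignity: Amari and Beaumont (Archbishop); then Osei (Bishop); then Romero (Archdeacon); then Vance (Dean).
Amari and Beaumont are each a member of the cathedral chapter, so the next rule applies.
Amari and Beaumont both have date of consecration or institution Dec 28, 2007, so the next rule applies.
Amari and Beaumont both have years in holy orders 21 years, so the next rule applies.
Among Amari and Beaumont, alphabetically by surname: Amari before Beaumont.
Full order: Amari, Beaumont, Osei, Romero, Vance.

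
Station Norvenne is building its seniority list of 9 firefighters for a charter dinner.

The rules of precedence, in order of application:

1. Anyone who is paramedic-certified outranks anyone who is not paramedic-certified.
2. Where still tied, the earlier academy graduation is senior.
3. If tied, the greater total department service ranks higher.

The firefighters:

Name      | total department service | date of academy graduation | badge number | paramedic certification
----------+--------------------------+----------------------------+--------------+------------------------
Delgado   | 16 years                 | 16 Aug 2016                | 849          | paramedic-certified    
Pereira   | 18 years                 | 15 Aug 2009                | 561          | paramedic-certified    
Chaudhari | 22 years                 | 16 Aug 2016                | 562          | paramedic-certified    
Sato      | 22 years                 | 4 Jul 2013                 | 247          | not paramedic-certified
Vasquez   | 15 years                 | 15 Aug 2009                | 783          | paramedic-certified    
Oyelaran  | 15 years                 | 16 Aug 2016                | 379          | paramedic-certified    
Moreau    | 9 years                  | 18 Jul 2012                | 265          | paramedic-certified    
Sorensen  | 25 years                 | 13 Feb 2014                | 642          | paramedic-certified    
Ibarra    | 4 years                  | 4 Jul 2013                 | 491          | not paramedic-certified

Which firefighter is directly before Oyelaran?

Delgado

By the first rule: Pereira, Vasquez, Moreau, Sorensen, Chaudhari, Delgado and Oyelaran (each paramedic-certified); then Sato and Ibarra (both not paramedic-certified).
Among Pereira, Vasquez, Moreau, Sorensen, Chaudhari, Delgado and Oyelaran, by date of academy graduation (earlier first): Pereira and Vasquez (15 Aug 2009) before Moreau (18 Jul 2012) before Sorensen (13 Feb 2014) before Chaudhari, Delgado and Oyelaran (16 Aug 2016).
Among Pereira and Vasquez, by total department service (higher first): Pereira (18 years) before Vasquez (15 years).
Among Chaudhari, Delgado and Oyelaran, by total department service (higher first): Chaudhari (22 years) before Delgado (16 years) before Oyelaran (15 years).
Sato and Ibarra both have date of academy graduation 4 Jul 2013, so the next rule applies.
Among Sato and Ibarra, by total department service (higher first): Sato (22 years) before Ibarra (4 years).
Order: Pereira, Vasquez, Moreau, Sorensen, Chaudhari, Delgado, Oyelaran, Sato, Ibarra.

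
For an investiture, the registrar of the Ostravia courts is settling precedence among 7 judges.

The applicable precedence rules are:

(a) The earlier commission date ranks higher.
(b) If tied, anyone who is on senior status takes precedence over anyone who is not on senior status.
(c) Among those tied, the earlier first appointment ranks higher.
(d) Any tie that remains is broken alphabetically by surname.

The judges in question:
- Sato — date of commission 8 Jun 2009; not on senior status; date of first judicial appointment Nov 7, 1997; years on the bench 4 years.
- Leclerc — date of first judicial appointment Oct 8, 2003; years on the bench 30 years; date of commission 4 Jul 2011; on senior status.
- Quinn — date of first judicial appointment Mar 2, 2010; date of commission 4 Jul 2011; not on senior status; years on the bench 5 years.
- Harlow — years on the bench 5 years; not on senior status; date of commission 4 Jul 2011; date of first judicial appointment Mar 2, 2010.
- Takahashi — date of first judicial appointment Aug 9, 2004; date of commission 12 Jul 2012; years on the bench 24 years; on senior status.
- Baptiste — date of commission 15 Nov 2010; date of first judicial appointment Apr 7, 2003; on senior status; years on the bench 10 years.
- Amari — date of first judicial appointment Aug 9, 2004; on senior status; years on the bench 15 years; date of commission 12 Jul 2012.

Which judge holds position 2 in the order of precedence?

By date of commission (earlier first): Sato (8 Jun 2009); then Baptiste (15 Nov 2010); then Leclerc, Harlow and Quinn (each 4 Jul 2011); then Amari and Takahashi (both 12 Jul 2012).
Among Leclerc, Harlow and Quinn, on senior status before not on senior status: Leclerc (on senior status) before Harlow and Quinn (not on senior status).
Harlow and Quinn both have date of first judicial appointment Mar 2, 2010, so the next rule applies.
Among Harlow and Quinn, alphabetically by surname: Harlow before Quinn.
Amari and Takahashi are each on senior status, so the next rule applies.
Amari and Takahashi both have date of first judicial appointment Aug 9, 2004, so the next rule applies.
Among Amari and Takahashi, alphabetically by surname: Amari before Takahashi.
Order: Sato, Baptiste, Leclerc, Harlow, Quinn, Amari, Takahashi.

Baptiste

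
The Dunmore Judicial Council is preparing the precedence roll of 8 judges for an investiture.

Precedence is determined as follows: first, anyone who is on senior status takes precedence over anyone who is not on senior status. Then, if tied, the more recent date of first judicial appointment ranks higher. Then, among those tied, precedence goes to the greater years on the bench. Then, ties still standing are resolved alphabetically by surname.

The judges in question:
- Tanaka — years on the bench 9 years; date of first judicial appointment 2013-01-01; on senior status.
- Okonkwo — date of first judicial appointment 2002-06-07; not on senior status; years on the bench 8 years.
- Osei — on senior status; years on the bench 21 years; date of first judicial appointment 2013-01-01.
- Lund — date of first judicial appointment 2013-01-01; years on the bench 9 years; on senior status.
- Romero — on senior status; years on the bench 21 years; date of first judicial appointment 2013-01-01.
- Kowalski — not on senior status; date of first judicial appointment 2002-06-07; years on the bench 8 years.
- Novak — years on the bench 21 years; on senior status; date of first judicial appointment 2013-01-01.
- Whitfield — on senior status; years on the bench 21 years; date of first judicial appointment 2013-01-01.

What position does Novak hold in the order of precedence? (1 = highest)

By the first rule: Novak, Osei, Romero, Whitfield, Lund and Tanaka (each on senior status); then Kowalski and Okonkwo (both not on senior status).
Novak, Osei, Romero, Whitfield, Lund and Tanaka all have date of first judicial appointment 2013-01-01, so the next rule applies.
Among Novak, Osei, Romero, Whitfield, Lund and Tanaka, by years on the bench (higher first): Novak, Osei, Romero and Whitfield (21 years) before Lund and Tanaka (9 years).
Among Novak, Osei, Romero and Whitfield, alphabetically by surname: Novak before Osei before Romero before Whitfield.
Among Lund and Tanaka, alphabetically by surname: Lund before Tanaka.
Kowalski and Okonkwo both have date of first judicial appointment 2002-06-07, so the next rule applies.
Kowalski and Okonkwo both have years on the bench 8 years, so the next rule applies.
Among Kowalski and Okonkwo, alphabetically by surname: Kowalski before Okonkwo.
Order: Novak, Osei, Romero, Whitfield, Lund, Tanaka, Kowalski, Okonkwo. So position 1.

1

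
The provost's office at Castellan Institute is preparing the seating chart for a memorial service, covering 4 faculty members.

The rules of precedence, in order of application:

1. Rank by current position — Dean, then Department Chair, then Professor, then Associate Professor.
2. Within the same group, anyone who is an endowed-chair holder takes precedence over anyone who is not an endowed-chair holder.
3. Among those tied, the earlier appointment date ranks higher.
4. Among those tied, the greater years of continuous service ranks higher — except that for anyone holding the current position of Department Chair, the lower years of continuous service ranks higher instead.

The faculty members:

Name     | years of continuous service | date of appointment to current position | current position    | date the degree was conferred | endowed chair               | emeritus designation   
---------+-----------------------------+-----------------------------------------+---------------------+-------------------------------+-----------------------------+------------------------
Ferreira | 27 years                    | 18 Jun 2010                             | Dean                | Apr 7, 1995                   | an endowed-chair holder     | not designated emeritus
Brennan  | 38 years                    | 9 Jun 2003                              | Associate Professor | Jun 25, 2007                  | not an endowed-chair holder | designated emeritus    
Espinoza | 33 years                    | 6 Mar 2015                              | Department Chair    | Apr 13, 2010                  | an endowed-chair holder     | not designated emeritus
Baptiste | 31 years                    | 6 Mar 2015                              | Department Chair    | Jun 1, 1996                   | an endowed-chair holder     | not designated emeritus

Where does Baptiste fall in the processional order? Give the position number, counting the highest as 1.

2

By current position: Ferreira (Dean); then Baptiste and Espinoza (Department Chair); then Brennan (Associate Professor).
Baptiste and Espinoza are each an endowed-chair holder, so the next rule applies.
Baptiste and Espinoza both have date of appointment to current position 6 Mar 2015, so the next rule applies.
Among Baptiste and Espinoza, by years of continuous service (lower first) (reversed rule for this group): Baptiste (31 years) before Espinoza (33 years).
Order: Ferreira, Baptiste, Espinoza, Brennan. So position 2.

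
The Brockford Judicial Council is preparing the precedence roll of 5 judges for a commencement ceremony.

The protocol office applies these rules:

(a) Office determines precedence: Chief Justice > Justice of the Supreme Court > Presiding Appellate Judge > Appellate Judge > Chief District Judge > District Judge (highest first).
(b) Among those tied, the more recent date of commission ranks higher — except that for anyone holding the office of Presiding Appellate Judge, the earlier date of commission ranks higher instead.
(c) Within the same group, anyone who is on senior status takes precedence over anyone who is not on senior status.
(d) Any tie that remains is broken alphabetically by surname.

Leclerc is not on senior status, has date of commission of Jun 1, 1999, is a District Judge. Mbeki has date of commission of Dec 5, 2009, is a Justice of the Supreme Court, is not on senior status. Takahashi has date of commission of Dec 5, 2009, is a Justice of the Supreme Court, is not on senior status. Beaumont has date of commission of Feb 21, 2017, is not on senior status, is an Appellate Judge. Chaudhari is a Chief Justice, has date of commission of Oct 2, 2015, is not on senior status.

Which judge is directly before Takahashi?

Mbeki

By office: Chaudhari (Chief Justice); then Mbeki and Takahashi (Justice of the Supreme Court); then Beaumont (Appellate Judge); then Leclerc (District Judge).
Mbeki and Takahashi both have date of commission Dec 5, 2009, so the next rule applies.
Mbeki and Takahashi are each not on senior status, so the next rule applies.
Among Mbeki and Takahashi, alphabetically by surname: Mbeki before Takahashi.
Order: Chaudhari, Mbeki, Takahashi, Beaumont, Leclerc.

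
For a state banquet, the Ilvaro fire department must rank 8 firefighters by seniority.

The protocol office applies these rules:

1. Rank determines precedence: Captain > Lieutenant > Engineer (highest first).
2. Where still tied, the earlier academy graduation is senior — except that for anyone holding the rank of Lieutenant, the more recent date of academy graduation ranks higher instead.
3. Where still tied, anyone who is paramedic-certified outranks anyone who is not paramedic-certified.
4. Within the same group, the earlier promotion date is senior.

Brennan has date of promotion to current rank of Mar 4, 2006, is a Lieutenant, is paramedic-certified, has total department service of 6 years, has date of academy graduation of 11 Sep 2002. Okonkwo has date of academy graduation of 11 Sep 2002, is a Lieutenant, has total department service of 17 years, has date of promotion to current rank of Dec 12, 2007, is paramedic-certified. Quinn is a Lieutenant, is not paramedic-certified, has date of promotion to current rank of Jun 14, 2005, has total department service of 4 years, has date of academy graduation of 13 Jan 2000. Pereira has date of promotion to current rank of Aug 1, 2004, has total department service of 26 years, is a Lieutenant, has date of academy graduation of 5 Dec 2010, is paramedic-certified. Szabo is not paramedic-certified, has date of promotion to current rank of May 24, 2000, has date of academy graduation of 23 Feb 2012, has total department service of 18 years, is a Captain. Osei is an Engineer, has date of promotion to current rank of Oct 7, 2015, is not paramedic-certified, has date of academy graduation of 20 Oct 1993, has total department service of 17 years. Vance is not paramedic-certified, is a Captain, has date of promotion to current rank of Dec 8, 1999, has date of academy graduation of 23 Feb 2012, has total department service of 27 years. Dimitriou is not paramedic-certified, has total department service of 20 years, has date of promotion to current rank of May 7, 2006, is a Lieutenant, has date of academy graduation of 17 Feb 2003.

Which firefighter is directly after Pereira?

By rank: Vance and Szabo (Captain); then Pereira, Dimitriou, Brennan, Okonkwo and Quinn (Lieutenant); then Osei (Engineer).
Vance and Szabo both have date of academy graduation 23 Feb 2012, so the next rule applies.
Vance and Szabo are each not paramedic-certified, so the next rule applies.
Among Vance and Szabo, by date of promotion to current rank (earlier first): Vance (Dec 8, 1999) before Szabo (May 24, 2000).
Among Pereira, Dimitriou, Brennan, Okonkwo and Quinn, by date of academy graduation (later first) (reversed rule for this group): Pereira (5 Dec 2010) before Dimitriou (17 Feb 2003) before Brennan and Okonkwo (11 Sep 2002) before Quinn (13 Jan 2000).
Brennan and Okonkwo are each paramedic-certified, so the next rule applies.
Among Brennan and Okonkwo, by date of promotion to current rank (earlier first): Brennan (Mar 4, 2006) before Okonkwo (Dec 12, 2007).
Order: Vance, Szabo, Pereira, Dimitriou, Brennan, Okonkwo, Quinn, Osei.

Dimitriou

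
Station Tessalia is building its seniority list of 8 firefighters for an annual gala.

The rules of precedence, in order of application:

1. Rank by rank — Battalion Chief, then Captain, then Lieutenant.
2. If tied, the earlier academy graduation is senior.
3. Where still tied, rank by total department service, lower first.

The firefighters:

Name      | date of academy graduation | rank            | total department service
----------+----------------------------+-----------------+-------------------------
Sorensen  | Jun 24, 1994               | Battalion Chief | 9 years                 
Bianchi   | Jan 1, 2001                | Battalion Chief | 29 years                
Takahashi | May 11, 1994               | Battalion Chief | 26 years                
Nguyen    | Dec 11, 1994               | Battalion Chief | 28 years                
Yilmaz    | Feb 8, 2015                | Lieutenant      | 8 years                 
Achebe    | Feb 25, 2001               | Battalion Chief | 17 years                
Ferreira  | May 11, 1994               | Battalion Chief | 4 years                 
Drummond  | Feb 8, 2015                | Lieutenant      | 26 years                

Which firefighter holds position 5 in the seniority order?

By rank: Ferreira, Takahashi, Sorensen, Nguyen, Bianchi and Achebe (Battalion Chief); then Yilmaz and Drummond (Lieutenant).
Among Ferreira, Takahashi, Sorensen, Nguyen, Bianchi and Achebe, by date of academy graduation (earlier first): Ferreira and Takahashi (May 11, 1994) before Sorensen (Jun 24, 1994) before Nguyen (Dec 11, 1994) before Bianchi (Jan 1, 2001) before Achebe (Feb 25, 2001).
Among Ferreira and Takahashi, by total department service (lower first): Ferreira (4 years) before Takahashi (26 years).
Yilmaz and Drummond both have date of academy graduation Feb 8, 2015, so the next rule applies.
Among Yilmaz and Drummond, by total department service (lower first): Yilmaz (8 years) before Drummond (26 years).
Order: Ferreira, Takahashi, Sorensen, Nguyen, Bianchi, Achebe, Yilmaz, Drummond.

Bianchi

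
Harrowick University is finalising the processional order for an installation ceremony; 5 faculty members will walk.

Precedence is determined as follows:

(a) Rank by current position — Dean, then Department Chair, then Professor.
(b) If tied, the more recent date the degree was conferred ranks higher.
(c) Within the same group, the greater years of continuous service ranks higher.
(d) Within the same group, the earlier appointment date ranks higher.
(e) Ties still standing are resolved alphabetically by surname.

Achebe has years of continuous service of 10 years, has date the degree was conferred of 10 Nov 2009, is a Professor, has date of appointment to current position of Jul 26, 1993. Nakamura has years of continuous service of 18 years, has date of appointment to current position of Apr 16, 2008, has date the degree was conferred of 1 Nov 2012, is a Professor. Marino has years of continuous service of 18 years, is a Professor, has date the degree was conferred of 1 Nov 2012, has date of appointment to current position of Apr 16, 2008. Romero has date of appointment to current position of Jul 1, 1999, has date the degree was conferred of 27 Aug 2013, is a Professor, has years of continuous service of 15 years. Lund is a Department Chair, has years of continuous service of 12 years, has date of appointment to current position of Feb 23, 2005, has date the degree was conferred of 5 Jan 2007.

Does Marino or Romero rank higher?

By current position: Lund (Department Chair); then Romero, Marino, Nakamura and Achebe (Professor).
Among Romero, Marino, Nakamura and Achebe, by date the degree was conferred (later first): Romero (27 Aug 2013) before Marino and Nakamura (1 Nov 2012) before Achebe (10 Nov 2009).
Marino and Nakamura both have years of continuous service 18 years, so the next rule applies.
Marino and Nakamura both have date of appointment to current position Apr 16, 2008, so the next rule applies.
Among Marino and Nakamura, alphabetically by surname: Marino before Nakamura.
So Romero takes precedence.

Romero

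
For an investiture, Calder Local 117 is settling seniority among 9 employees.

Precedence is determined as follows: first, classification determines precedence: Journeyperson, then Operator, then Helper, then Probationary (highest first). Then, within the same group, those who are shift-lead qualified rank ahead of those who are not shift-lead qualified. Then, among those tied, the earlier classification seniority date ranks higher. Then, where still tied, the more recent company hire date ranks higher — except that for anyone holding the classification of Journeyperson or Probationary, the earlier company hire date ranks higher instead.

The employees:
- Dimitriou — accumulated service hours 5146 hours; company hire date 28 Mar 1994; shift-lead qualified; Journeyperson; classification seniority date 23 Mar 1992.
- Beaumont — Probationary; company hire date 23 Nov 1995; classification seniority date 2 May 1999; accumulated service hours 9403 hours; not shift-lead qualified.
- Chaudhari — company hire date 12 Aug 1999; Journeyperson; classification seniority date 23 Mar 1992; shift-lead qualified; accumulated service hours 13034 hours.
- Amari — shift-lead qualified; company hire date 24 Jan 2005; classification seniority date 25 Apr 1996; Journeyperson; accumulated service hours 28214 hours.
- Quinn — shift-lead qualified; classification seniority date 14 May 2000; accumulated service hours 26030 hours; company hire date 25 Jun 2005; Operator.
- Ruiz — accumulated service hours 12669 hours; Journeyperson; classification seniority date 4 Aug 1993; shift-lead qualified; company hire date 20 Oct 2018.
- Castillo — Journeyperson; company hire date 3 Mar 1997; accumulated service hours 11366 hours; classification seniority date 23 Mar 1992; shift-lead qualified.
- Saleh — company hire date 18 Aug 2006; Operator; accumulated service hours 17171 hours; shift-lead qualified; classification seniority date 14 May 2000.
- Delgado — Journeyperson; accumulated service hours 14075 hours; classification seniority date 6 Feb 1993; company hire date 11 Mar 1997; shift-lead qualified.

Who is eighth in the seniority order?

By classification: Dimitriou, Castillo, Chaudhari, Delgado, Ruiz and Amari (Journeyperson); then Saleh and Quinn (Operator); then Beaumont (Probationary).
Dimitriou, Castillo, Chaudhari, Delgado, Ruiz and Amari are each shift-lead qualified, so the next rule applies.
Among Dimitriou, Castillo, Chaudhari, Delgado, Ruiz and Amari, by classification seniority date (earlier first): Dimitriou, Castillo and Chaudhari (23 Mar 1992) before Delgado (6 Feb 1993) before Ruiz (4 Aug 1993) before Amari (25 Apr 1996).
Among Dimitriou, Castillo and Chaudhari, by company hire date (earlier first) (reversed rule for this group): Dimitriou (28 Mar 1994) before Castillo (3 Mar 1997) before Chaudhari (12 Aug 1999).
Saleh and Quinn are each shift-lead qualified, so the next rule applies.
Saleh and Quinn both have classification seniority date 14 May 2000, so the next rule applies.
Among Saleh and Quinn, by company hire date (later first): Saleh (18 Aug 2006) before Quinn (25 Jun 2005).
Order: Dimitriou, Castillo, Chaudhari, Delgado, Ruiz, Amari, Saleh, Quinn, Beaumont.

Quinn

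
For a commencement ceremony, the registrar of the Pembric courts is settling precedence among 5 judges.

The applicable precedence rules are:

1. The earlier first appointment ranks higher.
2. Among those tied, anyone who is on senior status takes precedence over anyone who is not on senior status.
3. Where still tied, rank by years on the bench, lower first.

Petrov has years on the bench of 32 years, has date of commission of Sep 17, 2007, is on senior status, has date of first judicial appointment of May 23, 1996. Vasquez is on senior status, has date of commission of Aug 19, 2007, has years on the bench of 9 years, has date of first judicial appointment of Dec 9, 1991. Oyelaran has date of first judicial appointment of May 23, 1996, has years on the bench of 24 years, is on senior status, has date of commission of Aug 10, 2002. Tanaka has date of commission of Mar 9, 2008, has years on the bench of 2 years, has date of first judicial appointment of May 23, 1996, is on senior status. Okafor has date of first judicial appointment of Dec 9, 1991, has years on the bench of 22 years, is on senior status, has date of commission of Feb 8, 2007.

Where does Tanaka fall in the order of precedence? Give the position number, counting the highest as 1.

3

By date of first judicial appointment (earlier first): Vasquez and Okafor (both Dec 9, 1991); then Tanaka, Oyelaran and Petrov (each May 23, 1996).
Vasquez and Okafor are each on senior status, so the next rule applies.
Among Vasquez and Okafor, by years on the bench (lower first): Vasquez (9 years) before Okafor (22 years).
Tanaka, Oyelaran and Petrov are each on senior status, so the next rule applies.
Among Tanaka, Oyelaran and Petrov, by years on the bench (lower first): Tanaka (2 years) before Oyelaran (24 years) before Petrov (32 years).
Order: Vasquez, Okafor, Tanaka, Oyelaran, Petrov. So position 3.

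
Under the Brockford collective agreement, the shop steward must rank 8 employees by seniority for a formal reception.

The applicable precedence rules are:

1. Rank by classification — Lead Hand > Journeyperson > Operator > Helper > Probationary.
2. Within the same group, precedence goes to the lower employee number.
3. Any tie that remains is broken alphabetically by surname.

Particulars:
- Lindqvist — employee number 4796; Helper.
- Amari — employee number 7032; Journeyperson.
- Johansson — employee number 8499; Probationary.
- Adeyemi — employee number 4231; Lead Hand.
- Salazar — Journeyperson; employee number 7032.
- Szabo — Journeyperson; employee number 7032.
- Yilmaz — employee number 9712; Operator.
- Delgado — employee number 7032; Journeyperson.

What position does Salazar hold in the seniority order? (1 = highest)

4

By classification: Adeyemi (Lead Hand); then Amari, Delgado, Salazar and Szabo (Journeyperson); then Yilmaz (Operator); then Lindqvist (Helper); then Johansson (Probationary).
Amari, Delgado, Salazar and Szabo all have employee number 7032, so the next rule applies.
Among Amari, Delgado, Salazar and Szabo, alphabetically by surname: Amari before Delgado before Salazar before Szabo.
Order: Adeyemi, Amari, Delgado, Salazar, Szabo, Yilmaz, Lindqvist, Johansson. So position 4.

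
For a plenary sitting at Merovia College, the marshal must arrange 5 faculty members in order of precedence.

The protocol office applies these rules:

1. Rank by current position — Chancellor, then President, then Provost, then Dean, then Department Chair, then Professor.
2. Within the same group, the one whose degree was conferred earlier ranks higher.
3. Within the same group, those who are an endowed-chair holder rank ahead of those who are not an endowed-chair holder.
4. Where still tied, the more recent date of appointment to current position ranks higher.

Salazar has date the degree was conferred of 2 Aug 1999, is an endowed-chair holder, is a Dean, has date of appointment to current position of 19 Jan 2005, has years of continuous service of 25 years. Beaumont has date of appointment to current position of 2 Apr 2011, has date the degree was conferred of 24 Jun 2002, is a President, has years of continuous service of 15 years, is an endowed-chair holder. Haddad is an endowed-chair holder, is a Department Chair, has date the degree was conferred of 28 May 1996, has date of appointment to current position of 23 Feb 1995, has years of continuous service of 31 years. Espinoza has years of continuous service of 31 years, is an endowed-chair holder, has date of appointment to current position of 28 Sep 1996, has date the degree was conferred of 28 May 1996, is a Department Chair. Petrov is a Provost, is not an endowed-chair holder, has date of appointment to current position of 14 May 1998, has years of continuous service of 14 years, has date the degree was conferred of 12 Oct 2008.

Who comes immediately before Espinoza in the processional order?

Salazar

By current position: Beaumont (President); then Petrov (Provost); then Salazar (Dean); then Espinoza and Haddad (Department Chair).
Espinoza and Haddad both have date the degree was conferred 28 May 1996, so the next rule applies.
Espinoza and Haddad are each an endowed-chair holder, so the next rule applies.
Among Espinoza and Haddad, by date of appointment to current position (later first): Espinoza (28 Sep 1996) before Haddad (23 Feb 1995).
Order: Beaumont, Petrov, Salazar, Espinoza, Haddad.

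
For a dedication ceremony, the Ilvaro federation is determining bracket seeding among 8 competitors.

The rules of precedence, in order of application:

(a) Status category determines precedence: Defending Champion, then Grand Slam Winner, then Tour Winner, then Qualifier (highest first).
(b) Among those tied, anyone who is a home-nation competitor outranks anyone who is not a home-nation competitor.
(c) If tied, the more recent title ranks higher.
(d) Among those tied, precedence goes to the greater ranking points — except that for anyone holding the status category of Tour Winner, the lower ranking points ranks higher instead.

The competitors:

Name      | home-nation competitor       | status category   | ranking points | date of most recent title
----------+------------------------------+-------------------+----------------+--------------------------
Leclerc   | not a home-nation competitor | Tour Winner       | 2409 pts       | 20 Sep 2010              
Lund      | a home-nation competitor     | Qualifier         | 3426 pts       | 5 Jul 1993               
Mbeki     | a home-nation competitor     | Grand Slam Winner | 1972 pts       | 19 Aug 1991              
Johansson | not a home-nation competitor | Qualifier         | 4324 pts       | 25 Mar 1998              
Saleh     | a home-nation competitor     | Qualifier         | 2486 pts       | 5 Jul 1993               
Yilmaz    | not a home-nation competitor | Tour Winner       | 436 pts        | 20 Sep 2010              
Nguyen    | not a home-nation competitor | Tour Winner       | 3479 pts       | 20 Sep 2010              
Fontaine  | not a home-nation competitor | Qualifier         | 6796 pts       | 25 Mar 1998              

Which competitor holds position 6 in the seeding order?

Saleh

By status category: Mbeki (Grand Slam Winner); then Yilmaz, Leclerc and Nguyen (Tour Winner); then Lund, Saleh, Fontaine and Johansson (Qualifier).
Yilmaz, Leclerc and Nguyen are each not a home-nation competitor, so the next rule applies.
Yilmaz, Leclerc and Nguyen all have date of most recent title 20 Sep 2010, so the next rule applies.
Among Yilmaz, Leclerc and Nguyen, by ranking points (lower first) (reversed rule for this group): Yilmaz (436 pts) before Leclerc (2409 pts) before Nguyen (3479 pts).
Among Lund, Saleh, Fontaine and Johansson, a home-nation competitor before not a home-nation competitor: Lund and Saleh (a home-nation competitor) before Fontaine and Johansson (not a home-nation competitor).
Lund and Saleh both have date of most recent title 5 Jul 1993, so the next rule applies.
Among Lund and Saleh, by ranking points (higher first): Lund (3426 pts) before Saleh (2486 pts).
Fontaine and Johansson both have date of most recent title 25 Mar 1998, so the next rule applies.
Among Fontaine and Johansson, by ranking points (higher first): Fontaine (6796 pts) before Johansson (4324 pts).
Order: Mbeki, Yilmaz, Leclerc, Nguyen, Lund, Saleh, Fontaine, Johansson.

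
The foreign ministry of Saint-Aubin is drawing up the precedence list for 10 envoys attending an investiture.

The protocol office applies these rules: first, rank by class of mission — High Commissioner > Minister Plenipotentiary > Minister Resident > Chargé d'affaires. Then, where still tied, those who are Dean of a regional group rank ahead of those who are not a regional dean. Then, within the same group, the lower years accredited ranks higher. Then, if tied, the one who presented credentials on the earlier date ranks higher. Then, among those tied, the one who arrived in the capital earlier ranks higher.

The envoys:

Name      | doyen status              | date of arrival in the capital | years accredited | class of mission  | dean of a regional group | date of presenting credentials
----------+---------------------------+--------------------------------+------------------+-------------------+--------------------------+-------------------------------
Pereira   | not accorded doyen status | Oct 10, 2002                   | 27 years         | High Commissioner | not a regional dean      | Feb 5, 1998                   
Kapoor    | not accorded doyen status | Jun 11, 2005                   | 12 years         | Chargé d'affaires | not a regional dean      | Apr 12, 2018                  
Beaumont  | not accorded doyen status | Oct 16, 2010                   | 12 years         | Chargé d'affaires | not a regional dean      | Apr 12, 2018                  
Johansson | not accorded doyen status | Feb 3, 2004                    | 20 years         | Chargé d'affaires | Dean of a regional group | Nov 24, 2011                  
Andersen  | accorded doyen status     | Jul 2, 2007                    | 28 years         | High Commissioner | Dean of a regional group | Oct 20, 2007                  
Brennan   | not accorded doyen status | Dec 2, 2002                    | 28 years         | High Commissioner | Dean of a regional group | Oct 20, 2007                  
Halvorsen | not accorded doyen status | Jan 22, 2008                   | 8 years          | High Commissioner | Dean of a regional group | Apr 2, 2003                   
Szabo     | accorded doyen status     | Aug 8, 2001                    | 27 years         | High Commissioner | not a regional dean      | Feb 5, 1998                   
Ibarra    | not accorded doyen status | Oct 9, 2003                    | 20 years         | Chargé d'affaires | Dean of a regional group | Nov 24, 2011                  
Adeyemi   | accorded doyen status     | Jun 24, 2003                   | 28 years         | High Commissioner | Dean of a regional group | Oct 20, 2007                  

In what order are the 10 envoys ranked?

Halvorsen, Brennan, Adeyemi, Andersen, Szabo, Pereira, Ibarra, Johansson, Kapoor, Beaumont

By class of mission: Halvorsen, Brennan, Adeyemi, Andersen, Szabo and Pereira (High Commissioner); then Ibarra, Johansson, Kapoor and Beaumont (Chargé d'affaires).
Among Halvorsen, Brennan, Adeyemi, Andersen, Szabo and Pereira, Dean of a regional group before not a regional dean: Halvorsen, Brennan, Adeyemi and Andersen (Dean of a regional group) before Szabo and Pereira (not a regional dean).
Among Halvorsen, Brennan, Adeyemi and Andersen, by years accredited (lower first): Halvorsen (8 years) before Brennan, Adeyemi and Andersen (28 years).
Brennan, Adeyemi and Andersen all have date of presenting credentials Oct 20, 2007, so the next rule applies.
Among Brennan, Adeyemi and Andersen, by date of arrival in the capital (earlier first): Brennan (Dec 2, 2002) before Adeyemi (Jun 24, 2003) before Andersen (Jul 2, 2007).
Szabo and Pereira both have years accredited 27 years, so the next rule applies.
Szabo and Pereira both have date of presenting credentials Feb 5, 1998, so the next rule applies.
Among Szabo and Pereira, by date of arrival in the capital (earlier first): Szabo (Aug 8, 2001) before Pereira (Oct 10, 2002).
Among Ibarra, Johansson, Kapoor and Beaumont, Dean of a regional group before not a regional dean: Ibarra and Johansson (Dean of a regional group) before Kapoor and Beaumont (not a regional dean).
Ibarra and Johansson both have years accredited 20 years, so the next rule applies.
Ibarra and Johansson both have date of presenting credentials Nov 24, 2011, so the next rule applies.
Among Ibarra and Johansson, by date of arrival in the capital (earlier first): Ibarra (Oct 9, 2003) before Johansson (Feb 3, 2004).
Kapoor and Beaumont both have years accredited 12 years, so the next rule applies.
Kapoor and Beaumont both have date of presenting credentials Apr 12, 2018, so the next rule applies.
Among Kapoor and Beaumont, by date of arrival in the capital (earlier first): Kapoor (Jun 11, 2005) before Beaumont (Oct 16, 2010).
Full order: Halvorsen, Brennan, Adeyemi, Andersen, Szabo, Pereira, Ibarra, Johansson, Kapoor, Beaumont.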